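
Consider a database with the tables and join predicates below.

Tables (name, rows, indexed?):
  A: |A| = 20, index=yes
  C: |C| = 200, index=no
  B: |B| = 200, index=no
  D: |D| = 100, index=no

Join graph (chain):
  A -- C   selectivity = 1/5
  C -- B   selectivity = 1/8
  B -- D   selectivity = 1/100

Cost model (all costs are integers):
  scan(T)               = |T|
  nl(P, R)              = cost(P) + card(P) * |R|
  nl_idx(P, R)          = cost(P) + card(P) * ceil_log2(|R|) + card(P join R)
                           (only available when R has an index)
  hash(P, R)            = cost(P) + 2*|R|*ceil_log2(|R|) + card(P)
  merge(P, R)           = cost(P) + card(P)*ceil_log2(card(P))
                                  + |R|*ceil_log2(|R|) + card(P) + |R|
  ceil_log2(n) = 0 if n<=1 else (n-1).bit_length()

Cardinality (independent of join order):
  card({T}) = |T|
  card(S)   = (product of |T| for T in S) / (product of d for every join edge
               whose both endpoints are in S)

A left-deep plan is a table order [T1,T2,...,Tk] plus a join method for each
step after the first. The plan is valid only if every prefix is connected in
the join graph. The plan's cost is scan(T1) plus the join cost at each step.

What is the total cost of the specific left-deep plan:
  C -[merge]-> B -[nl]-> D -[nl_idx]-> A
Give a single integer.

548800

step 1: scan C: cost=200, card=200
step 2: join B via merge
    card(P join B) = 200*200/(8) = 5000
    cost = 200 + 200*8 + 200*8 + 200 + 200 = 3800
step 3: join D via nl
    card(P join D) = 5000*100/(100) = 5000
    cost = 3800 + 5000*100 = 503800
step 4: join A via nl_idx
    card(P join A) = 5000*20/(5) = 20000
    cost = 503800 + 5000*5 + 20000 = 548800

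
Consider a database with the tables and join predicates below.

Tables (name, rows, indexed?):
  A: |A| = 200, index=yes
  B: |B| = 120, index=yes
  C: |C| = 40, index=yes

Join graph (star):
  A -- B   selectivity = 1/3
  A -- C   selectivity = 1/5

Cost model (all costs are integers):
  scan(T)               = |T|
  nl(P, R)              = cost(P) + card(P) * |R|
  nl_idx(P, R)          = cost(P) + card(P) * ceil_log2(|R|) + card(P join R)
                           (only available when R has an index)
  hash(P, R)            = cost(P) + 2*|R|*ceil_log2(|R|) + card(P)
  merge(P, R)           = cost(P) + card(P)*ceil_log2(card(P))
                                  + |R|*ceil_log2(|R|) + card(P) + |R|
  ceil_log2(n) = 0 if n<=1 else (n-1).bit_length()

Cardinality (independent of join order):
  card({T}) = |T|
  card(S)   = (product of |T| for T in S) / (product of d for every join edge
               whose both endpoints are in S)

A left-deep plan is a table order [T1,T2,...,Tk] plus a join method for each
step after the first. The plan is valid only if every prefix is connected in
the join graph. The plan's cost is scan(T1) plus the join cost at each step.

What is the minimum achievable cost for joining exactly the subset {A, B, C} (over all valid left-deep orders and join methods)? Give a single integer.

4160

Selinger DP over subsets of {A,B,C}:
  {A}: scan cost=200, card=200
  {B}: scan cost=120, card=120
  {C}: scan cost=40, card=40
  {AB}: card=8000; try (B,hash)→2080, (A,merge)→2880, (B,merge)→2960, (A,hash)→3440, (A,nl_idx)→9080, (B,nl_idx)→9600 …(+2); best=2080 via (B,hash)
  {AC}: card=1600; try (C,hash)→880, (A,nl_idx)→1960, (A,merge)→2120, (C,merge)→2280, (C,nl_idx)→3000, (A,hash)→3280 …(+2); best=880 via (C,hash)
  {ABC}: card=64000; try (B,hash)→4160, (C,hash)→10560, (B,merge)→21040, (B,nl_idx)→76080, (C,nl_idx)→114080, (C,merge)→114360 …(+2); best=4160 via (B,hash)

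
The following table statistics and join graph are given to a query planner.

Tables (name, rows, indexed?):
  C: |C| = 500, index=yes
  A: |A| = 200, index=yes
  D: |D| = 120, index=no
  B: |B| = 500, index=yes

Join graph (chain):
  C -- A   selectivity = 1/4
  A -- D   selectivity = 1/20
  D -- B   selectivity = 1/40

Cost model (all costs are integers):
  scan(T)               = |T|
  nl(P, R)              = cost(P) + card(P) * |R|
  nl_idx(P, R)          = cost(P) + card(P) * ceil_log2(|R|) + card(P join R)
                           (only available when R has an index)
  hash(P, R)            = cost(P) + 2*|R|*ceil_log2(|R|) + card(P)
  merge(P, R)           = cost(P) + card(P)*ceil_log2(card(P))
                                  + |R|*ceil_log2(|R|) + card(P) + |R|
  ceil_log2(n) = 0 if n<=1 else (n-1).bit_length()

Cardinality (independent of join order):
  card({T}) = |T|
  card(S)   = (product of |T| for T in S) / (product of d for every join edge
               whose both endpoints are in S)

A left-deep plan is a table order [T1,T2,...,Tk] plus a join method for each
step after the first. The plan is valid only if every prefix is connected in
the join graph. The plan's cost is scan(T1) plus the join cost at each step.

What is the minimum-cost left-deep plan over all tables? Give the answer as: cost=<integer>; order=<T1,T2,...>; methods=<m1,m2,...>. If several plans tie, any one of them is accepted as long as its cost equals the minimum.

Selinger DP (subsets sized 1..n):
  {C}: scan cost=500, card=500
  {A}: scan cost=200, card=200
  {D}: scan cost=120, card=120
  {B}: scan cost=500, card=500
  {AC}: card=25000; try (A,hash)→4200, (C,merge)→7000, (A,merge)→7300, (C,hash)→9400, (C,nl_idx)→27000, (A,nl_idx)→29500 …(+2); best=4200 via (A,hash)
  {AD}: card=1200; try (D,hash)→2080, (A,nl_idx)→2280, (A,merge)→2880, (D,merge)→2960, (A,hash)→3440, (A,nl)→24120 …(+1); best=2080 via (D,hash)
  {BD}: card=1500; try (D,hash)→2680, (B,nl_idx)→2700, (B,merge)→6080, (D,merge)→6460, (B,hash)→9240, (B,nl)→60120 …(+1); best=2680 via (D,hash)
  {ACD}: card=150000; try (C,hash)→12280, (C,merge)→21480, (D,hash)→30880, (C,nl_idx)→162880, (D,merge)→405160, (C,nl)→602080 …(+1); best=12280 via (C,hash)
  {ABD}: card=15000; try (A,hash)→7380, (B,hash)→12280, (B,merge)→21480, (A,merge)→22480, (B,nl_idx)→27880, (A,nl_idx)→29680 …(+2); best=7380 via (A,hash)
  {ABCD}: card=1875000; try (C,hash)→31380, (B,hash)→171280, (C,merge)→237380, (C,nl_idx)→2017380, (B,merge)→2867280, (B,nl_idx)→3237280 …(+2); best=31380 via (C,hash)

cost=31380; order=B,D,A,C; methods=hash,hash,hash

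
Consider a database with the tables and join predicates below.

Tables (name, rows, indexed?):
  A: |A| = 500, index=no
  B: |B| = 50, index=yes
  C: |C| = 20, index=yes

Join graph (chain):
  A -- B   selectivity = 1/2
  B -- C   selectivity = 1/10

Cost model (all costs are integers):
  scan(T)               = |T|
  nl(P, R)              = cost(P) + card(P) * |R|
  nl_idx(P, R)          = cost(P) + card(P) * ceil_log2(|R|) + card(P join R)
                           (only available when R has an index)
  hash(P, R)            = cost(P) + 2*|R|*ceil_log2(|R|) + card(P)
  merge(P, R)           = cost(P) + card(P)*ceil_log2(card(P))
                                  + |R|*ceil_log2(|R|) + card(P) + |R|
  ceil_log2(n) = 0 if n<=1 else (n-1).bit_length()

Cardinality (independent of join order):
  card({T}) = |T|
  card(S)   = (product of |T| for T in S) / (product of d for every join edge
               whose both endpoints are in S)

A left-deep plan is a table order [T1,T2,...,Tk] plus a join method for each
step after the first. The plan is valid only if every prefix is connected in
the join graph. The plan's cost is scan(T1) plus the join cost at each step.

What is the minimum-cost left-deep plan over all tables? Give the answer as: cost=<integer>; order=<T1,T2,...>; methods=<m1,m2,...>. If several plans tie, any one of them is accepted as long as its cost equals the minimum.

Selinger DP (subsets sized 1..n):
  {A}: scan cost=500, card=500
  {B}: scan cost=50, card=50
  {C}: scan cost=20, card=20
  {AB}: card=12500; try (B,hash)→1600, (A,merge)→5400, (B,merge)→5850, (A,hash)→9100, (B,nl_idx)→16000, (A,nl)→25050 …(+1); best=1600 via (B,hash)
  {BC}: card=100; try (B,nl_idx)→240, (C,hash)→300, (C,nl_idx)→400, (B,merge)→490, (C,merge)→520, (B,hash)→640 …(+2); best=240 via (B,nl_idx)
  {ABC}: card=25000; try (A,merge)→6040, (A,hash)→9340, (C,hash)→14300, (A,nl)→50240, (C,nl_idx)→89100, (C,merge)→189220 …(+1); best=6040 via (A,merge)

cost=6040; order=C,B,A; methods=nl_idx,merge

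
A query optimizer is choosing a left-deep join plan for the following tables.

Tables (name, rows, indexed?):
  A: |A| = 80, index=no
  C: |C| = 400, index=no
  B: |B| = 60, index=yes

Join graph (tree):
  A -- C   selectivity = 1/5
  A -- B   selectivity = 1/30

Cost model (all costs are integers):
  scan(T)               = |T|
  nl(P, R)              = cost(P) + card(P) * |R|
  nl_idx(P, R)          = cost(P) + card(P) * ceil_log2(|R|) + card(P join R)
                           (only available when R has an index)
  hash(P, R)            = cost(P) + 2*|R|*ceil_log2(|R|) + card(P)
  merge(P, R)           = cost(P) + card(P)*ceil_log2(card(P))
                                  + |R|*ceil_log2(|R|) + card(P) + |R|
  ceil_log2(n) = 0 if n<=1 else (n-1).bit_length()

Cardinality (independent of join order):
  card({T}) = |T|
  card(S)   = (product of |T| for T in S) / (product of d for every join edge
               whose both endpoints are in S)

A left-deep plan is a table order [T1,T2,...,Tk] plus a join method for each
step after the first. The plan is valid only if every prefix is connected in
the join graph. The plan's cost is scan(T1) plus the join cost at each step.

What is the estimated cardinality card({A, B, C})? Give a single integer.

12800

Tables in S: A(80), B(60), C(400)
Edges inside S: A-C(d=5), A-B(d=30)
numerator = 80 * 60 * 400 = 1920000
denominator = 5 * 30 = 150
card(S) = 1920000 / 150 = 12800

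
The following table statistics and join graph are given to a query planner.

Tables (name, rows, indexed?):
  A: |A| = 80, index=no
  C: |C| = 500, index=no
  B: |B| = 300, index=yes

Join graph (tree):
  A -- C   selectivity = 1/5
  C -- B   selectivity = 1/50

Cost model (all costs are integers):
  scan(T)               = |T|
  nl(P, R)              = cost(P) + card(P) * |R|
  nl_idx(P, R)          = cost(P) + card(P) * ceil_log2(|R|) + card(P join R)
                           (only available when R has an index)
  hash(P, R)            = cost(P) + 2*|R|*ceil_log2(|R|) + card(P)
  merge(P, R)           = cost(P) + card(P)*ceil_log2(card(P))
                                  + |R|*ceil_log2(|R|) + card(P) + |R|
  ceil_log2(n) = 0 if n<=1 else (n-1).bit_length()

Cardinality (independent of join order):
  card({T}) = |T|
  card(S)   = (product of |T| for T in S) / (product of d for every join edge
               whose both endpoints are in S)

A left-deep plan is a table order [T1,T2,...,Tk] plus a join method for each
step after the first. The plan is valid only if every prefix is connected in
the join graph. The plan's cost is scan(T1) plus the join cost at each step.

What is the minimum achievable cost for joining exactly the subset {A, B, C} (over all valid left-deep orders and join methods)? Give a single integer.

10520

Selinger DP over subsets of {A,B,C}:
  {A}: scan cost=80, card=80
  {C}: scan cost=500, card=500
  {B}: scan cost=300, card=300
  {AC}: card=8000; try (A,hash)→2120, (C,merge)→5720, (A,merge)→6140, (C,hash)→9160, (C,nl)→40080, (A,nl)→40500; best=2120 via (A,hash)
  {BC}: card=3000; try (B,hash)→6400, (B,nl_idx)→8000, (C,merge)→8300, (B,merge)→8500, (C,hash)→9600, (C,nl)→150300 …(+1); best=6400 via (B,hash)
  {ABC}: card=48000; try (A,hash)→10520, (B,hash)→15520, (A,merge)→46040, (B,merge)→117120, (B,nl_idx)→122120, (A,nl)→246400 …(+1); best=10520 via (A,hash)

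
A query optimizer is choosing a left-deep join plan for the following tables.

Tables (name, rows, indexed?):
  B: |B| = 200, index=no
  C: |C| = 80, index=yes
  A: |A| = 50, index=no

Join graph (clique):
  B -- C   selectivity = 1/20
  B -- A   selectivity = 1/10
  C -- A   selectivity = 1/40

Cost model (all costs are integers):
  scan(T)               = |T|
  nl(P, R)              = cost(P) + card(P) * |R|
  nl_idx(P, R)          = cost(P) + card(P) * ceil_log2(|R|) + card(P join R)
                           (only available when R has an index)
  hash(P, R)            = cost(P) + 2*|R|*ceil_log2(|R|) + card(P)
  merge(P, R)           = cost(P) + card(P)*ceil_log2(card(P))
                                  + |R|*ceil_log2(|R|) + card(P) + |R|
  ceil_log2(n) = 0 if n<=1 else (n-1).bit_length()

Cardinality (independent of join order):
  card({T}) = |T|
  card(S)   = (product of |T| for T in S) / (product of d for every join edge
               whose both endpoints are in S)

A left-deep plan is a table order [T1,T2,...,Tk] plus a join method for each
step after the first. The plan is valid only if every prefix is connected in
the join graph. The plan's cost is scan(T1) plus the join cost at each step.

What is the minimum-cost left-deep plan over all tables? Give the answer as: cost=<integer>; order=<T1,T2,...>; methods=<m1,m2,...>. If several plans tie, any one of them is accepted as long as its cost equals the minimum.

Selinger DP (subsets sized 1..n):
  {B}: scan cost=200, card=200
  {C}: scan cost=80, card=80
  {A}: scan cost=50, card=50
  {BC}: card=800; try (C,hash)→1520, (C,nl_idx)→2400, (B,merge)→2520, (C,merge)→2640, (B,hash)→3360, (B,nl)→16080 …(+1); best=1520 via (C,hash)
  {AB}: card=1000; try (A,hash)→1000, (B,merge)→2200, (A,merge)→2350, (B,hash)→3300, (B,nl)→10050, (A,nl)→10200; best=1000 via (A,hash)
  {AC}: card=100; try (C,nl_idx)→500, (A,hash)→760, (C,merge)→1040, (A,merge)→1070, (C,hash)→1220, (C,nl)→4050 …(+1); best=500 via (C,nl_idx)
  {ABC}: card=100; try (A,hash)→2920, (B,merge)→3100, (C,hash)→3120, (B,hash)→3800, (C,nl_idx)→8100, (A,merge)→10670 …(+4); best=2920 via (A,hash)

cost=2920; order=B,C,A; methods=hash,hash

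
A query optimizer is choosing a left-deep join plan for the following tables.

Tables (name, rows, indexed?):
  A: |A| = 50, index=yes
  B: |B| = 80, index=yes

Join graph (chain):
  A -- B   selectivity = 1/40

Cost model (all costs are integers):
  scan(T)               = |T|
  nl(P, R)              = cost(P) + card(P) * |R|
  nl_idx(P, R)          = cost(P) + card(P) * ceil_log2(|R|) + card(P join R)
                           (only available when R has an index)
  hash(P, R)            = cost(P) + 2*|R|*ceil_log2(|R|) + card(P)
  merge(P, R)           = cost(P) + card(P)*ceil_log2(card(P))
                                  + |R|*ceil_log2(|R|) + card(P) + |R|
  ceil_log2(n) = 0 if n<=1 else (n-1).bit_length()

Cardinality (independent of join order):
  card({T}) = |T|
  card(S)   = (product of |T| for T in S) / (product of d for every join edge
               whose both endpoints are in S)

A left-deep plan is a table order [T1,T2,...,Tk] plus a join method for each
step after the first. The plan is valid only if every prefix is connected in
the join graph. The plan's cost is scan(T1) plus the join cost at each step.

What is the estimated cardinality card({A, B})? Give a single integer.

Tables in S: A(50), B(80)
Edges inside S: A-B(d=40)
numerator = 50 * 80 = 4000
denominator = 40 = 40
card(S) = 4000 / 40 = 100

100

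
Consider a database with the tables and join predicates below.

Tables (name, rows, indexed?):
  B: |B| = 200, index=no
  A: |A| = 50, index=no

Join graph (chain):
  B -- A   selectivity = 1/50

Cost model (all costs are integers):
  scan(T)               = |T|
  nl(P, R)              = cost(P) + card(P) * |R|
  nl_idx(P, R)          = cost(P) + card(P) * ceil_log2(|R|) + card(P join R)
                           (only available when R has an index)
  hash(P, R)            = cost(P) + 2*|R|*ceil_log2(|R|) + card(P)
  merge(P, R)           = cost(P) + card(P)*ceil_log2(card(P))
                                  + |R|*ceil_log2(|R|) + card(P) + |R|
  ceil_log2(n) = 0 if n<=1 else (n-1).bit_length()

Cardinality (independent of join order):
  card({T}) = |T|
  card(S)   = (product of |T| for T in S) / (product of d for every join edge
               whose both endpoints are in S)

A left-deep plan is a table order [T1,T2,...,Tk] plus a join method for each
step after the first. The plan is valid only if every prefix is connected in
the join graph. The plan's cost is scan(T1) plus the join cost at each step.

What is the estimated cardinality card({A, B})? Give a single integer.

Tables in S: A(50), B(200)
Edges inside S: B-A(d=50)
numerator = 50 * 200 = 10000
denominator = 50 = 50
card(S) = 10000 / 50 = 200

200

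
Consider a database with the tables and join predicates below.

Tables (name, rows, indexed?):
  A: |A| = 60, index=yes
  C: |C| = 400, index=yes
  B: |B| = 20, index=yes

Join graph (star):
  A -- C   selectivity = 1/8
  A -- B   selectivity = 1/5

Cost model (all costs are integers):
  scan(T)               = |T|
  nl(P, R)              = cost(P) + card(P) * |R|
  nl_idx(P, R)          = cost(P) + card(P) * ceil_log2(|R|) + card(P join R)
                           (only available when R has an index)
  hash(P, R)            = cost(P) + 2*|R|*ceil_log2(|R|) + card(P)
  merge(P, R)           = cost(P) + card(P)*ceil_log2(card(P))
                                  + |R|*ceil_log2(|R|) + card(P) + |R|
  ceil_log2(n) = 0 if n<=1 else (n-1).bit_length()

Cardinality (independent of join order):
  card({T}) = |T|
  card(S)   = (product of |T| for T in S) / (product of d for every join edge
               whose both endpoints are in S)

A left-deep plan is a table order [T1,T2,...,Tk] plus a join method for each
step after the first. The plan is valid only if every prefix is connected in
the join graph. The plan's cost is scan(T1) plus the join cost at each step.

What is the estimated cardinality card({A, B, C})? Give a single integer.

Tables in S: A(60), B(20), C(400)
Edges inside S: A-C(d=8), A-B(d=5)
numerator = 60 * 20 * 400 = 480000
denominator = 8 * 5 = 40
card(S) = 480000 / 40 = 12000

12000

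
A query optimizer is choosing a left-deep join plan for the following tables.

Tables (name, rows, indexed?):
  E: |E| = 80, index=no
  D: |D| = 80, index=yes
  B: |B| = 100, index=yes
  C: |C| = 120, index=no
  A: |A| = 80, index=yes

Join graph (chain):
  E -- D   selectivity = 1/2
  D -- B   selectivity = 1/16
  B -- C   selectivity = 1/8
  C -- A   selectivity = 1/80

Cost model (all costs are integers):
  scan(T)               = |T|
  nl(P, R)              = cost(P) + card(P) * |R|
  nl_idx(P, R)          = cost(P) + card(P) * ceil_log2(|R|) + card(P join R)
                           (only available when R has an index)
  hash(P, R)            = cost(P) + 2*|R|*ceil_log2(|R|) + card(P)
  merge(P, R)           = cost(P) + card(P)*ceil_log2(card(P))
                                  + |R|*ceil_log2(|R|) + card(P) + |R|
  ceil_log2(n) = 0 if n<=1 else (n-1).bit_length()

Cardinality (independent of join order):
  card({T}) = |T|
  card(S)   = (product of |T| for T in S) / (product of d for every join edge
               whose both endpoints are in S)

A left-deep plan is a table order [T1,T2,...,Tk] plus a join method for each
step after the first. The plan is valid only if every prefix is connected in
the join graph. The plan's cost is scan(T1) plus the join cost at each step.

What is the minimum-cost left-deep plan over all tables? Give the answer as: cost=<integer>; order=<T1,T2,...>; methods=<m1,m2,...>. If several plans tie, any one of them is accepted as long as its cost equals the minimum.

Selinger DP (subsets sized 1..n):
  {E}: scan cost=80, card=80
  {D}: scan cost=80, card=80
  {B}: scan cost=100, card=100
  {C}: scan cost=120, card=120
  {A}: scan cost=80, card=80
  {DE}: card=3200; try (E,hash)→1280, (D,hash)→1280, (E,merge)→1360, (D,merge)→1360, (D,nl_idx)→3840, (E,nl)→6480 …(+1); best=1280 via (E,hash)
  {BD}: card=500; try (B,nl_idx)→1140, (D,nl_idx)→1300, (D,hash)→1320, (B,merge)→1520, (D,merge)→1540, (B,hash)→1560 …(+2); best=1140 via (B,nl_idx)
  {BC}: card=1500; try (B,hash)→1640, (C,merge)→1860, (C,hash)→1880, (B,merge)→1880, (B,nl_idx)→2460, (C,nl)→12100 …(+1); best=1640 via (B,hash)
  {AC}: card=120; try (A,nl_idx)→1080, (A,hash)→1360, (C,merge)→1680, (A,merge)→1720, (C,hash)→1840, (C,nl)→9680 …(+1); best=1080 via (A,nl_idx)
  {BDE}: card=20000; try (E,hash)→2760, (B,hash)→5880, (E,merge)→6780, (E,nl)→41140, (B,merge)→43680, (B,nl_idx)→43680 …(+1); best=2760 via (E,hash)
  {BCD}: card=7500; try (C,hash)→3320, (D,hash)→4260, (C,merge)→7100, (D,nl_idx)→19640, (D,merge)→20280, (C,nl)→61140 …(+1); best=3320 via (C,hash)
  {ABC}: card=1500; try (B,hash)→2600, (B,merge)→2840, (B,nl_idx)→3420, (A,hash)→4260, (B,nl)→13080, (A,nl_idx)→13640 …(+2); best=2600 via (B,hash)
  {BCDE}: card=300000; try (E,hash)→11940, (C,hash)→24440, (E,merge)→108960, (C,merge)→323720, (E,nl)→603320, (C,nl)→2402760; best=11940 via (E,hash)
  {ABCD}: card=7500; try (D,hash)→5220, (A,hash)→11940, (D,nl_idx)→20600, (D,merge)→21240, (A,nl_idx)→63320, (A,merge)→108960 …(+2); best=5220 via (D,hash)
  {ABCDE}: card=300000; try (E,hash)→13840, (E,merge)→110860, (A,hash)→313060, (E,nl)→605220, (A,nl_idx)→2411940, (A,merge)→6012580 …(+1); best=13840 via (E,hash)

cost=13840; order=C,A,B,D,E; methods=nl_idx,hash,hash,hash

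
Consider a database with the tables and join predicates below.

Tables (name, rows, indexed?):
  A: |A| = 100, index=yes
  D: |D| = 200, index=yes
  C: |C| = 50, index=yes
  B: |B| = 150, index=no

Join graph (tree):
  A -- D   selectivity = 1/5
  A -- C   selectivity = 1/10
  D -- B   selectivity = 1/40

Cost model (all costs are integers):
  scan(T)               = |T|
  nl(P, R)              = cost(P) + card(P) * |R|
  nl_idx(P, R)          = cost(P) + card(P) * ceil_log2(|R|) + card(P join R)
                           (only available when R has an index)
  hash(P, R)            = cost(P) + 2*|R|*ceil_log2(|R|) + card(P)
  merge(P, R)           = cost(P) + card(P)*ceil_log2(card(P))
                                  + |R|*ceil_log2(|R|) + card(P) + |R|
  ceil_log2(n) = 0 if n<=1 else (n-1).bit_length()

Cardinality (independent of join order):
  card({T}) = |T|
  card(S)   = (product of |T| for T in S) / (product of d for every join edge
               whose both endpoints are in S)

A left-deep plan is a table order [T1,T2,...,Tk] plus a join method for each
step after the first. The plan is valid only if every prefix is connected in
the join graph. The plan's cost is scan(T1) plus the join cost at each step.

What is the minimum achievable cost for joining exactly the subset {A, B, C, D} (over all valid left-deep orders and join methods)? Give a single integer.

19850

Selinger DP over subsets of {A,B,C,D}:
  {A}: scan cost=100, card=100
  {D}: scan cost=200, card=200
  {C}: scan cost=50, card=50
  {B}: scan cost=150, card=150
  {AD}: card=4000; try (A,hash)→1800, (D,merge)→2700, (A,merge)→2800, (D,hash)→3400, (D,nl_idx)→4900, (A,nl_idx)→5600 …(+2); best=1800 via (A,hash)
  {AC}: card=500; try (C,hash)→800, (A,nl_idx)→900, (C,nl_idx)→1200, (A,merge)→1200, (C,merge)→1250, (A,hash)→1500 …(+2); best=800 via (C,hash)
  {BD}: card=750; try (D,nl_idx)→2100, (B,hash)→2800, (D,merge)→3300, (B,merge)→3350, (D,hash)→3500, (D,nl)→30150 …(+1); best=2100 via (D,nl_idx)
  {ACD}: card=20000; try (D,hash)→4500, (C,hash)→6400, (D,merge)→7600, (D,nl_idx)→24800, (C,nl_idx)→45800, (C,merge)→54150 …(+2); best=4500 via (D,hash)
  {ABD}: card=15000; try (A,hash)→4250, (B,hash)→8200, (A,merge)→11150, (A,nl_idx)→22350, (B,merge)→55150, (A,nl)→77100 …(+1); best=4250 via (A,hash)
  {ABCD}: card=75000; try (C,hash)→19850, (B,hash)→26900, (C,nl_idx)→169250, (C,merge)→229600, (B,merge)→325850, (C,nl)→754250 …(+1); best=19850 via (C,hash)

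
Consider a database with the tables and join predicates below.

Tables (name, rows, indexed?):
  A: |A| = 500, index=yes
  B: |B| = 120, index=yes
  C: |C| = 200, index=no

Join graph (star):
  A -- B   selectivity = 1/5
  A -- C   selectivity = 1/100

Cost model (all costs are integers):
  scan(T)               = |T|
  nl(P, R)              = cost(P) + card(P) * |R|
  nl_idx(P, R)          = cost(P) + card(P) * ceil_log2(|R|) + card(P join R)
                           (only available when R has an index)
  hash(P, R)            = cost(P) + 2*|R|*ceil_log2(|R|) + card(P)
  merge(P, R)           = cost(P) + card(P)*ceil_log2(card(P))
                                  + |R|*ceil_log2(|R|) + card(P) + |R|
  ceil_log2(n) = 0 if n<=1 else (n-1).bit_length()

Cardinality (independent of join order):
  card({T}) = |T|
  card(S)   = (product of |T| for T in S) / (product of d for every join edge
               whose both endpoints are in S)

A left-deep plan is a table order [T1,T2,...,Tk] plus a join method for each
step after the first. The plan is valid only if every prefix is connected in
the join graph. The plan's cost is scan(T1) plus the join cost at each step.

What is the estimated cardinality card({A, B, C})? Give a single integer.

24000

Tables in S: A(500), B(120), C(200)
Edges inside S: A-B(d=5), A-C(d=100)
numerator = 500 * 120 * 200 = 12000000
denominator = 5 * 100 = 500
card(S) = 12000000 / 500 = 24000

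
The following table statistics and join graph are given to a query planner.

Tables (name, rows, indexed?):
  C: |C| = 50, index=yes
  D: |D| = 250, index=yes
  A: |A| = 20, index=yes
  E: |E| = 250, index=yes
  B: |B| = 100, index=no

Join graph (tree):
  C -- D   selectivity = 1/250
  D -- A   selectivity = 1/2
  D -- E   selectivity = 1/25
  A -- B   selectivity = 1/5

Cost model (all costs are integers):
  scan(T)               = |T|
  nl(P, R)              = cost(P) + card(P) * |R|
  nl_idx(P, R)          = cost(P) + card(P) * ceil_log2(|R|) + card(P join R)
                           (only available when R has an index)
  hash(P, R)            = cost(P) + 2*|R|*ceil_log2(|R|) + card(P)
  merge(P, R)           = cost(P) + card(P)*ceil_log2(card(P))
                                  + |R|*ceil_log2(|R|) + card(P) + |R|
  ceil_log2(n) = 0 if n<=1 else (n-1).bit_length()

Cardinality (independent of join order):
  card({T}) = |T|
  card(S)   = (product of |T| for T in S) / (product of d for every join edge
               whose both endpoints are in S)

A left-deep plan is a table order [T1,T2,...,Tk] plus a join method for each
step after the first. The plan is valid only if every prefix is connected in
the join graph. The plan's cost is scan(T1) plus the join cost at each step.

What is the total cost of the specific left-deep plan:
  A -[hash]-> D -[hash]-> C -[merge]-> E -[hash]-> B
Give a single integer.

20790

step 1: scan A: cost=20, card=20
step 2: join D via hash
    card(P join D) = 20*250/(2) = 2500
    cost = 20 + 2*250*8 + 20 = 4040
step 3: join C via hash
    card(P join C) = 2500*50/(250) = 500
    cost = 4040 + 2*50*6 + 2500 = 7140
step 4: join E via merge
    card(P join E) = 500*250/(25) = 5000
    cost = 7140 + 500*9 + 250*8 + 500 + 250 = 14390
step 5: join B via hash
    card(P join B) = 5000*100/(5) = 100000
    cost = 14390 + 2*100*7 + 5000 = 20790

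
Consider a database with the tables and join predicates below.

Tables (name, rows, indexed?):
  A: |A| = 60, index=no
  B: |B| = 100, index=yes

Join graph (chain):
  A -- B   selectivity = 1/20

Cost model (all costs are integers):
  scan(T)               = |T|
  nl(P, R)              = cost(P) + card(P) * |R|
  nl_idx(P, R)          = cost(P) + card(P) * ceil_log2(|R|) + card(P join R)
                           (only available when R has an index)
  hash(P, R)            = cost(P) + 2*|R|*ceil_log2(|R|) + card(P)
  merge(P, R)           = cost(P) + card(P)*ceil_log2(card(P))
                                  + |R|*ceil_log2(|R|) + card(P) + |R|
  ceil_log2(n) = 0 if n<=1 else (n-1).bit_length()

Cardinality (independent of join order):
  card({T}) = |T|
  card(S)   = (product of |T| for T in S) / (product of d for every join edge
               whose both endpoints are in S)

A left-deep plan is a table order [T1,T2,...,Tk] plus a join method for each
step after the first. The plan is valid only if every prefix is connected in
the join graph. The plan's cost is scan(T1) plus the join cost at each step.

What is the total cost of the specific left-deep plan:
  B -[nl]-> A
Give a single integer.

step 1: scan B: cost=100, card=100
step 2: join A via nl
    card(P join A) = 100*60/(20) = 300
    cost = 100 + 100*60 = 6100

6100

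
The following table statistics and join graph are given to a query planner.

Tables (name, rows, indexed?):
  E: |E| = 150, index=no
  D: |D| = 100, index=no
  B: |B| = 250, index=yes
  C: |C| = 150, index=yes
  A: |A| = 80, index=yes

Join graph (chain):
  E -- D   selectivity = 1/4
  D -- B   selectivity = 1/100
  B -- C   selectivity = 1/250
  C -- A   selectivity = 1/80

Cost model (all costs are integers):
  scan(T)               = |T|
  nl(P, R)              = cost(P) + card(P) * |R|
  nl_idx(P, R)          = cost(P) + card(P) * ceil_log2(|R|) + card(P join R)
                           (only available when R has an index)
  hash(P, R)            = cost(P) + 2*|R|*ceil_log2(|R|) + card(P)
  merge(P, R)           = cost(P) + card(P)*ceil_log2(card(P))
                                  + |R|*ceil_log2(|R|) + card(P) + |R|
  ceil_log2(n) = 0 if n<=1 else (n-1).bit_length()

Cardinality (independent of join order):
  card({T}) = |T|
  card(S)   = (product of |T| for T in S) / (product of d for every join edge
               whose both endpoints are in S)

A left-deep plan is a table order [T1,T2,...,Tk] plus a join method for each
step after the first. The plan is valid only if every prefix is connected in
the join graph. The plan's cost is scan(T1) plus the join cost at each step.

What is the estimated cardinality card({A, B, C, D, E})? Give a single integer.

5625

Tables in S: A(80), B(250), C(150), D(100), E(150)
Edges inside S: E-D(d=4), D-B(d=100), B-C(d=250), C-A(d=80)
numerator = 80 * 250 * 150 * 100 * 150 = 45000000000
denominator = 4 * 100 * 250 * 80 = 8000000
card(S) = 45000000000 / 8000000 = 5625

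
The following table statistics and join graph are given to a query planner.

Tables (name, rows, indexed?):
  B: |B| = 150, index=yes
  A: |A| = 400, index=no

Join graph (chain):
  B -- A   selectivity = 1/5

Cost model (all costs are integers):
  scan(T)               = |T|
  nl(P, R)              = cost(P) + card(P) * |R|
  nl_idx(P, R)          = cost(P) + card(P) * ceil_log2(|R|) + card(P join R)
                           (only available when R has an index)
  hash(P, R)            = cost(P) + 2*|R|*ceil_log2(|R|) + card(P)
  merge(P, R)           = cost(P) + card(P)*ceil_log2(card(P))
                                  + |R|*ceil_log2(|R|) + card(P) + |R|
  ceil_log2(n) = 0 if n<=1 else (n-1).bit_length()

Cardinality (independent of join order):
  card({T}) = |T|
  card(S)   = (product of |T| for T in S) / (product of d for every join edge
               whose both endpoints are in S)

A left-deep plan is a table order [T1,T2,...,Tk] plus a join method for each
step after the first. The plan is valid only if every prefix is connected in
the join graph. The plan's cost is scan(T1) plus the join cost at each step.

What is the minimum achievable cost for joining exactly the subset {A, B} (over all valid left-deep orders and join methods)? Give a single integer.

Selinger DP over subsets of {A,B}:
  {B}: scan cost=150, card=150
  {A}: scan cost=400, card=400
  {AB}: card=12000; try (B,hash)→3200, (A,merge)→5500, (B,merge)→5750, (A,hash)→7500, (B,nl_idx)→15600, (A,nl)→60150 …(+1); best=3200 via (B,hash)

3200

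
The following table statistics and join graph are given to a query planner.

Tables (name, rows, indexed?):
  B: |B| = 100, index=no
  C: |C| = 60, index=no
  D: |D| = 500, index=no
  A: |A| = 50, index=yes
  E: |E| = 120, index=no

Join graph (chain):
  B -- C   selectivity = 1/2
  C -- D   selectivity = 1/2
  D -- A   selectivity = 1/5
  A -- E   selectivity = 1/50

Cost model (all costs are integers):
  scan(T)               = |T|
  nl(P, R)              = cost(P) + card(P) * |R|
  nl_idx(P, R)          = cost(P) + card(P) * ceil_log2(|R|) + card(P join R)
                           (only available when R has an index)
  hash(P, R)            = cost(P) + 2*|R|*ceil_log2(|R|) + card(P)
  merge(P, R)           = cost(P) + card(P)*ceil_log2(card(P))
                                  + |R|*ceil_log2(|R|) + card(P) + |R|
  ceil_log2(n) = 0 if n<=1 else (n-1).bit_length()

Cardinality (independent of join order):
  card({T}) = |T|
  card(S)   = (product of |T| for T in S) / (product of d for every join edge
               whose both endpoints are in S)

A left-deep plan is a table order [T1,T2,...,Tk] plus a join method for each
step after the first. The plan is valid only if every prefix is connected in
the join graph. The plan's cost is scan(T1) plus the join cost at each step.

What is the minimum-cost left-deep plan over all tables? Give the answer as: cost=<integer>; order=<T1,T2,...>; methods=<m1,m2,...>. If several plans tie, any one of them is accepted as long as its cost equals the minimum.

cost=380920; order=E,A,D,C,B; methods=hash,merge,hash,hash

Selinger DP (subsets sized 1..n):
  {B}: scan cost=100, card=100
  {C}: scan cost=60, card=60
  {D}: scan cost=500, card=500
  {A}: scan cost=50, card=50
  {E}: scan cost=120, card=120
  {BC}: card=3000; try (C,hash)→920, (B,merge)→1280, (C,merge)→1320, (B,hash)→1520, (B,nl)→6060, (C,nl)→6100; best=920 via (C,hash)
  {CD}: card=15000; try (C,hash)→1720, (D,merge)→5480, (C,merge)→5920, (D,hash)→9120, (D,nl)→30060, (C,nl)→30500; best=1720 via (C,hash)
  {AD}: card=5000; try (A,hash)→1600, (D,merge)→5400, (A,merge)→5850, (A,nl_idx)→8500, (D,hash)→9100, (D,nl)→25050 …(+1); best=1600 via (A,hash)
  {AE}: card=120; try (A,hash)→840, (A,nl_idx)→960, (E,merge)→1360, (A,merge)→1430, (E,hash)→1780, (E,nl)→6050 …(+1); best=840 via (A,hash)
  {BCD}: card=750000; try (D,hash)→12920, (B,hash)→18120, (D,merge)→44920, (B,merge)→227520, (D,nl)→1500920, (B,nl)→1501720; best=12920 via (D,hash)
  {ACD}: card=150000; try (C,hash)→7320, (A,hash)→17320, (C,merge)→72020, (A,merge)→227070, (A,nl_idx)→241720, (C,nl)→301600 …(+1); best=7320 via (C,hash)
  {ADE}: card=12000; try (D,merge)→6800, (E,hash)→8280, (D,hash)→9960, (D,nl)→60840, (E,merge)→72560, (E,nl)→601600; best=6800 via (D,merge)
  {ABCD}: card=7500000; try (B,hash)→158720, (A,hash)→763520, (B,merge)→2858120, (A,nl_idx)→12012920, (B,nl)→15007320, (A,merge)→15763270 …(+1); best=158720 via (B,hash)
  {ACDE}: card=360000; try (C,hash)→19520, (E,hash)→159000, (C,merge)→187220, (C,nl)→726800, (E,merge)→2858280, (E,nl)→18007320; best=19520 via (C,hash)
  {ABCDE}: card=18000000; try (B,hash)→380920, (B,merge)→7220320, (E,hash)→7660400, (B,nl)→36019520, (E,merge)→180159680, (E,nl)→900158720; best=380920 via (B,hash)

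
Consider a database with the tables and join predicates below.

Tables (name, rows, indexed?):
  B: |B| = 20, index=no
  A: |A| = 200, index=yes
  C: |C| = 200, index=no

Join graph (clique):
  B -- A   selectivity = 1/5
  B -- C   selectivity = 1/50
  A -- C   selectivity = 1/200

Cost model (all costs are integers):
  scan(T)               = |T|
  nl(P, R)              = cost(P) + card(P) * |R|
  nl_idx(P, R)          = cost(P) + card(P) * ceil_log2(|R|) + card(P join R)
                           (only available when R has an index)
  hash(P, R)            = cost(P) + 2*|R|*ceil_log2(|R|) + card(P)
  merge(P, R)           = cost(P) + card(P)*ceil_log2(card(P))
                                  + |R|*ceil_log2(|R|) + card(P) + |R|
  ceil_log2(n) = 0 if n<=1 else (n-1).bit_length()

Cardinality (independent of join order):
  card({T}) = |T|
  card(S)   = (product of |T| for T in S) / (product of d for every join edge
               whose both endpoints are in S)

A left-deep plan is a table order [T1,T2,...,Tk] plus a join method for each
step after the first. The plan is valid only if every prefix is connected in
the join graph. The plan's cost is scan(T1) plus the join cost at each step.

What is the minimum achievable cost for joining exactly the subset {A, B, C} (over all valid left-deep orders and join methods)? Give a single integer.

Selinger DP over subsets of {A,B,C}:
  {B}: scan cost=20, card=20
  {A}: scan cost=200, card=200
  {C}: scan cost=200, card=200
  {AB}: card=800; try (B,hash)→600, (A,nl_idx)→980, (A,merge)→1940, (B,merge)→2120, (A,hash)→3240, (A,nl)→4020 …(+1); best=600 via (B,hash)
  {BC}: card=80; try (B,hash)→600, (C,merge)→1940, (B,merge)→2120, (C,hash)→3240, (C,nl)→4020, (B,nl)→4200; best=600 via (B,hash)
  {AC}: card=200; try (A,nl_idx)→2000, (C,hash)→3600, (A,hash)→3600, (C,merge)→3800, (A,merge)→3800, (C,nl)→40200 …(+1); best=2000 via (A,nl_idx)
  {ABC}: card=16; try (A,nl_idx)→1256, (B,hash)→2400, (A,merge)→3040, (A,hash)→3880, (B,merge)→3920, (C,hash)→4600 …(+4); best=1256 via (A,nl_idx)

1256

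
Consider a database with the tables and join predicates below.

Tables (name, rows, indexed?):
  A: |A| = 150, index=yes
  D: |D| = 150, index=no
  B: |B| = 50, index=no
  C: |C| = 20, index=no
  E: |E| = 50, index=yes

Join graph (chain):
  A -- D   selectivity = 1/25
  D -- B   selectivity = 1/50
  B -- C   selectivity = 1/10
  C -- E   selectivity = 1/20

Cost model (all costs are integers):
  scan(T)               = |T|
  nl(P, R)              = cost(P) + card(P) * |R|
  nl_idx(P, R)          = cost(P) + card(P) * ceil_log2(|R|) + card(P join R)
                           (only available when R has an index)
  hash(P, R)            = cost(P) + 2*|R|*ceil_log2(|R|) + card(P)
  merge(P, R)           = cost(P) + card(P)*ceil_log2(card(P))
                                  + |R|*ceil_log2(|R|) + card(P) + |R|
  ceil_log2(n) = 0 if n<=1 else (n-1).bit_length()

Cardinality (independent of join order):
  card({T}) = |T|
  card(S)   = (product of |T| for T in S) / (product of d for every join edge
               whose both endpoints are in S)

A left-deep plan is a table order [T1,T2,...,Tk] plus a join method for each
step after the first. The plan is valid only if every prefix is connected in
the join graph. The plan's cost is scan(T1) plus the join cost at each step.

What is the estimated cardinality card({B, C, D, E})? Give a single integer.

Tables in S: B(50), C(20), D(150), E(50)
Edges inside S: D-B(d=50), B-C(d=10), C-E(d=20)
numerator = 50 * 20 * 150 * 50 = 7500000
denominator = 50 * 10 * 20 = 10000
card(S) = 7500000 / 10000 = 750

750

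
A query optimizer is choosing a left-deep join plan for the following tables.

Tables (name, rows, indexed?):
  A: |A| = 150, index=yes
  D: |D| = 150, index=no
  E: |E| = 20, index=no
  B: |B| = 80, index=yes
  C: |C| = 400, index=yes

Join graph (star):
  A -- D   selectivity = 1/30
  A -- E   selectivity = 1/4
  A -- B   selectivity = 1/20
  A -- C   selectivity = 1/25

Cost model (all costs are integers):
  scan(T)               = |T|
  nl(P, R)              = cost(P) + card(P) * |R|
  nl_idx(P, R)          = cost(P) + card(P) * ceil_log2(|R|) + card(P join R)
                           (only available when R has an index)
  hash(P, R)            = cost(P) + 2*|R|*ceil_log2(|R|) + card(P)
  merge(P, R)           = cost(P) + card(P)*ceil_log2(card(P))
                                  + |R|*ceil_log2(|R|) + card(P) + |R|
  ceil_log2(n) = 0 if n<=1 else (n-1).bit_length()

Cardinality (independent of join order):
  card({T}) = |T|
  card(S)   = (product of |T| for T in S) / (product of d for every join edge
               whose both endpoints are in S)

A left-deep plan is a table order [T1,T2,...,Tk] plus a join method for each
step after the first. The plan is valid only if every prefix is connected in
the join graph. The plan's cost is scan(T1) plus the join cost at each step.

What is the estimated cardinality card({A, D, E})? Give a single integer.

3750

Tables in S: A(150), D(150), E(20)
Edges inside S: A-D(d=30), A-E(d=4)
numerator = 150 * 150 * 20 = 450000
denominator = 30 * 4 = 120
card(S) = 450000 / 120 = 3750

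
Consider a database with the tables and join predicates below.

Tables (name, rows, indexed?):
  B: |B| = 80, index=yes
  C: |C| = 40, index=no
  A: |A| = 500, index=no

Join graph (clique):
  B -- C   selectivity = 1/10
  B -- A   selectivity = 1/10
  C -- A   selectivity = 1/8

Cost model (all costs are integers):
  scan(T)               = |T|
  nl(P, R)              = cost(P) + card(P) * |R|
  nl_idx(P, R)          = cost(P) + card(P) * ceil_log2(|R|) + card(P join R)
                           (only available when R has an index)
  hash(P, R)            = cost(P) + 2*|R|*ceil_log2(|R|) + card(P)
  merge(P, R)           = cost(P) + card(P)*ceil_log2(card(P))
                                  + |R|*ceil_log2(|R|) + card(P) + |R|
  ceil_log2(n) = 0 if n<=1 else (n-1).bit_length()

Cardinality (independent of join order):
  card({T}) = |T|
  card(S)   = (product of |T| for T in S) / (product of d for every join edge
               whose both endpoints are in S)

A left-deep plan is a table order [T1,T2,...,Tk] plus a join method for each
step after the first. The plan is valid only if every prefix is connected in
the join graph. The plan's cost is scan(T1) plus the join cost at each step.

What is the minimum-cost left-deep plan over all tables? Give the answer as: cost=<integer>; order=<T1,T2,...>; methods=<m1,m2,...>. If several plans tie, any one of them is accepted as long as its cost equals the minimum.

cost=5100; order=A,C,B; methods=hash,hash

Selinger DP (subsets sized 1..n):
  {B}: scan cost=80, card=80
  {C}: scan cost=40, card=40
  {A}: scan cost=500, card=500
  {BC}: card=320; try (C,hash)→640, (B,nl_idx)→640, (B,merge)→960, (C,merge)→1000, (B,hash)→1200, (B,nl)→3240 …(+1); best=640 via (C,hash)
  {AB}: card=4000; try (B,hash)→2120, (A,merge)→5720, (B,merge)→6140, (B,nl_idx)→8000, (A,hash)→9160, (A,nl)→40080 …(+1); best=2120 via (B,hash)
  {AC}: card=2500; try (C,hash)→1480, (A,merge)→5320, (C,merge)→5780, (A,hash)→9080, (A,nl)→20040, (C,nl)→20500; best=1480 via (C,hash)
  {ABC}: card=2000; try (B,hash)→5100, (C,hash)→6600, (A,merge)→8840, (A,hash)→9960, (B,nl_idx)→20980, (B,merge)→34620 …(+4); best=5100 via (B,hash)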